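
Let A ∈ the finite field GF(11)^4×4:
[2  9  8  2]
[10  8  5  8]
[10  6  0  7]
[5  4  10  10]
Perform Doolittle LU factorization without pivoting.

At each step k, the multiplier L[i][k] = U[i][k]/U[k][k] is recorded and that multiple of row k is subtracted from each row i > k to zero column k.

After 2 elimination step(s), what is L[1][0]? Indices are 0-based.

k=0: U[0][0]=2
  eliminate (1,0): mult=5, new row 1: (0, 7, 9, 9); set L[1][0]=5
  eliminate (2,0): mult=5, new row 2: (0, 5, 4, 8); set L[2][0]=5
  eliminate (3,0): mult=8, new row 3: (0, 9, 1, 5); set L[3][0]=8
k=1: U[1][1]=7
  eliminate (2,1): mult=7, new row 2: (0, 0, 7, 0); set L[2][1]=7
  eliminate (3,1): mult=6, new row 3: (0, 0, 2, 6); set L[3][1]=6

L[1][0] = 5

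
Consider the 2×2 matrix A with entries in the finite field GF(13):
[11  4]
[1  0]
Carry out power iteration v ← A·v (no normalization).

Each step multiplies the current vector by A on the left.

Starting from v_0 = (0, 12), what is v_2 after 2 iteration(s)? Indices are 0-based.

v_2 = (8, 9)

v_0 = (0, 12).
v_1 = A·v_0 = (9, 0).
v_2 = A·v_1 = (8, 9).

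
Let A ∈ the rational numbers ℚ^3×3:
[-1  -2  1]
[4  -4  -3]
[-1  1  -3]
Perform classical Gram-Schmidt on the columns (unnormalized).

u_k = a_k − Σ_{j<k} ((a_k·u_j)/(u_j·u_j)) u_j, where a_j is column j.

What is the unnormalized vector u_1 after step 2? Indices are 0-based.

u_1 = (-17/6, -2/3, 1/6)

Step 1: u_0 = a_0 = (-1, 4, -1).
Step 2: u_1 = a_1 − (-5/6)·u_0 = (-17/6, -2/3, 1/6).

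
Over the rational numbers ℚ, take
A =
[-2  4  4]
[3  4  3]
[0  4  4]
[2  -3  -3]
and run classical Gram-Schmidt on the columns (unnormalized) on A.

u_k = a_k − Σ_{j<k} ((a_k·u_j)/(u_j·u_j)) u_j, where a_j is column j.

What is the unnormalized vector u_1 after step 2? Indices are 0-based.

u_1 = (64/17, 74/17, 4, -47/17)

Step 1: u_0 = a_0 = (-2, 3, 0, 2).
Step 2: u_1 = a_1 − (-2/17)·u_0 = (64/17, 74/17, 4, -47/17).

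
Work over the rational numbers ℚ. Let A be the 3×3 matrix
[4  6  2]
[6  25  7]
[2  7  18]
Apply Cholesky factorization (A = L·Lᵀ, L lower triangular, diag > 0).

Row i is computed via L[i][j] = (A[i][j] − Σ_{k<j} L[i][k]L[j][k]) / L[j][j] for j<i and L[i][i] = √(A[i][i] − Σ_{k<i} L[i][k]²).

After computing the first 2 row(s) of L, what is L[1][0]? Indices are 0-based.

Step 1: L[0][0] = √(4) = 2.
  L[1][0] = (6) / L[0][0] = 3.
Step 2: L[1][1] = √(16) = 4.

L[1][0] = 3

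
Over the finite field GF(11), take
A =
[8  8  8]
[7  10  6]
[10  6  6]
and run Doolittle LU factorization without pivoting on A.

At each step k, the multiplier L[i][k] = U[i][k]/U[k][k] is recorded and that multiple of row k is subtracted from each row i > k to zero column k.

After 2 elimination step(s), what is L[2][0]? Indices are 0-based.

L[2][0] = 4

Step 1: pivot at (0,0) is 8.
  row1 ← row1 − (5)·row0  ⇒  L[1][0]=5, U row1=(0, 3, 10)
  row2 ← row2 − (4)·row0  ⇒  L[2][0]=4, U row2=(0, 7, 7)
Step 2: pivot at (1,1) is 3.
  row2 ← row2 − (6)·row1  ⇒  L[2][1]=6, U row2=(0, 0, 2)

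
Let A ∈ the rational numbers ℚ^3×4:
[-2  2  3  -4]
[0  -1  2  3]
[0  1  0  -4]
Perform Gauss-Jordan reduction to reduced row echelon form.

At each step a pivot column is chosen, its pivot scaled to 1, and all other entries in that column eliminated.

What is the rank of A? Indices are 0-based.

[1] R0 /= -2  ⇒  (1, -1, -3/2, 2)
[2] R1 /= -1  ⇒  (0, 1, -2, -3)
     R0 -= -1·R1  ⇒  (1, 0, -7/2, -1)
     R2 -= 1·R1  ⇒  (0, 0, 2, -1)
[3] R2 /= 2  ⇒  (0, 0, 1, -1/2)
     R0 -= -7/2·R2  ⇒  (1, 0, 0, -11/4)
     R1 -= -2·R2  ⇒  (0, 1, 0, -4)

rank = 3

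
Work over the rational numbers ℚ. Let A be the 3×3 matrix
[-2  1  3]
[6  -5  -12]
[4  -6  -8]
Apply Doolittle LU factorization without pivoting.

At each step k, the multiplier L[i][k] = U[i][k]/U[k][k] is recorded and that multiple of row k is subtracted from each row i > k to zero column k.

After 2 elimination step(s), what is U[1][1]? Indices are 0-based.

[col 0] pivot -2
  R1 -= -3*R0 → (0, -2, -3)  (L[1][0] := -3)
  R2 -= -2*R0 → (0, -4, -2)  (L[2][0] := -2)
[col 1] pivot -2
  R2 -= 2*R1 → (0, 0, 4)  (L[2][1] := 2)

U[1][1] = -2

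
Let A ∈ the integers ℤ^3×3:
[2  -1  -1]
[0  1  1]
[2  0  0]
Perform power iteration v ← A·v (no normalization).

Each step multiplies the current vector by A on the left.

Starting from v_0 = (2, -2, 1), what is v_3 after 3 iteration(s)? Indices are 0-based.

v_0 = (2, -2, 1).
v_1 = A·v_0 = (5, -1, 4).
v_2 = A·v_1 = (7, 3, 10).
v_3 = A·v_2 = (1, 13, 14).

v_3 = (1, 13, 14)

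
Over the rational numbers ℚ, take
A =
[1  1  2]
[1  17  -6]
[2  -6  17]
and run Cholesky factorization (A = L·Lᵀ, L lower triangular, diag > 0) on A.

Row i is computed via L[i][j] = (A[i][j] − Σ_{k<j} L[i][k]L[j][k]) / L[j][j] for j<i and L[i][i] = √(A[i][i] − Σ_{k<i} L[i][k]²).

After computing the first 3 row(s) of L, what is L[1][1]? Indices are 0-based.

Step 1: L[0][0] = √(1) = 1.
  L[1][0] = (1) / L[0][0] = 1.
Step 2: L[1][1] = √(16) = 4.
  L[2][0] = (2) / L[0][0] = 2.
  L[2][1] = (-8) / L[1][1] = -2.
Step 3: L[2][2] = √(9) = 3.

L[1][1] = 4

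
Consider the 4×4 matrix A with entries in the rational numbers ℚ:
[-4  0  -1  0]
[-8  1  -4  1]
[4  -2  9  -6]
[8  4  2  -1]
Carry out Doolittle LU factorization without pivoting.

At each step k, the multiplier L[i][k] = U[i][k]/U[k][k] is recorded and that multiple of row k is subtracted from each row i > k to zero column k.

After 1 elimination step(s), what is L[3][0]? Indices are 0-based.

k=0: U[0][0]=-4
  eliminate (1,0): mult=2, new row 1: (0, 1, -2, 1); set L[1][0]=2
  eliminate (2,0): mult=-1, new row 2: (0, -2, 8, -6); set L[2][0]=-1
  eliminate (3,0): mult=-2, new row 3: (0, 4, 0, -1); set L[3][0]=-2

L[3][0] = -2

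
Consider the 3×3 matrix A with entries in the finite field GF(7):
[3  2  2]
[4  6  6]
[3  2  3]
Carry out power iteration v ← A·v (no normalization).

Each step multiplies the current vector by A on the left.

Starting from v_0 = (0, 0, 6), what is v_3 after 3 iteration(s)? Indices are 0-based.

v_3 = (2, 0, 3)

v_0 = (0, 0, 6).
v_1 = A·v_0 = (5, 1, 4).
v_2 = A·v_1 = (4, 1, 1).
v_3 = A·v_2 = (2, 0, 3).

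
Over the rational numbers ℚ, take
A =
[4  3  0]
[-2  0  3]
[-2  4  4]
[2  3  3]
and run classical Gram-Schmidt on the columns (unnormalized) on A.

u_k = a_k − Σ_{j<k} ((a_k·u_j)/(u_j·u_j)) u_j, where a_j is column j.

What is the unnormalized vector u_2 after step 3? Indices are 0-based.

u_2 = (-21/71, 126/71, -63/71, 105/71)

Step 1: u_0 = a_0 = (4, -2, -2, 2).
Step 2: u_1 = a_1 − (5/14)·u_0 = (11/7, 5/7, 33/7, 16/7).
Step 3: u_2 = a_2 − (-2/7)·u_0 − (65/71)·u_1 = (-21/71, 126/71, -63/71, 105/71).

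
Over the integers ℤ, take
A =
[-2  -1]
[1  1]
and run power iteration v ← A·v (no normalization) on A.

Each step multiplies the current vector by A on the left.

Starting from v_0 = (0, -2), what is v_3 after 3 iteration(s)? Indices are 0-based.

v_3 = (4, -2)

v_0 = (0, -2).
v_1 = A·v_0 = (2, -2).
v_2 = A·v_1 = (-2, 0).
v_3 = A·v_2 = (4, -2).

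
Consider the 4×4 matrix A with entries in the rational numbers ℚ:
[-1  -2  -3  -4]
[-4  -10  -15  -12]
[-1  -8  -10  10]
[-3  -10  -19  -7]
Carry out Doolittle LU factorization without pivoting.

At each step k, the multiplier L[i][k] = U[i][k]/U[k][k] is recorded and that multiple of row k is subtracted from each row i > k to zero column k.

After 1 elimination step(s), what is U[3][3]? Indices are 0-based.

k=0: U[0][0]=-1
  eliminate (1,0): mult=4, new row 1: (0, -2, -3, 4); set L[1][0]=4
  eliminate (2,0): mult=1, new row 2: (0, -6, -7, 14); set L[2][0]=1
  eliminate (3,0): mult=3, new row 3: (0, -4, -10, 5); set L[3][0]=3

U[3][3] = 5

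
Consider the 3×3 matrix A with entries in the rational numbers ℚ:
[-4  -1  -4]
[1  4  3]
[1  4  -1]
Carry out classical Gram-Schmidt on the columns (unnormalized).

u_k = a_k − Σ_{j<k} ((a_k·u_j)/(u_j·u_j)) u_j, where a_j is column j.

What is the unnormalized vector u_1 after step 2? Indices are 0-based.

Step 1: u_0 = a_0 = (-4, 1, 1).
Step 2: u_1 = a_1 − (2/3)·u_0 = (5/3, 10/3, 10/3).

u_1 = (5/3, 10/3, 10/3)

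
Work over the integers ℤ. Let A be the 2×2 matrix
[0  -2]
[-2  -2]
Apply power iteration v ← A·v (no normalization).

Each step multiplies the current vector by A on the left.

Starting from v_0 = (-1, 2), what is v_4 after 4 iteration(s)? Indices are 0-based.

v_4 = (64, 112)

v_0 = (-1, 2).
v_1 = A·v_0 = (-4, -2).
v_2 = A·v_1 = (4, 12).
v_3 = A·v_2 = (-24, -32).
v_4 = A·v_3 = (64, 112).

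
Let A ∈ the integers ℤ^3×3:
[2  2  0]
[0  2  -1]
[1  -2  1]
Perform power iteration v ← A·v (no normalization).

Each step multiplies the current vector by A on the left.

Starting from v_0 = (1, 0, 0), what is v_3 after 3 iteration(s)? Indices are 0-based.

v_0 = (1, 0, 0).
v_1 = A·v_0 = (2, 0, 1).
v_2 = A·v_1 = (4, -1, 3).
v_3 = A·v_2 = (6, -5, 9).

v_3 = (6, -5, 9)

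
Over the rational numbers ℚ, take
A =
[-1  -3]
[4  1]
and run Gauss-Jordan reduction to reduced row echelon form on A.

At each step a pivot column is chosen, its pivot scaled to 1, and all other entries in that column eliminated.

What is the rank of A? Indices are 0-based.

[1] R0 /= -1  ⇒  (1, 3)
     R1 -= 4·R0  ⇒  (0, -11)
[2] R1 /= -11  ⇒  (0, 1)
     R0 -= 3·R1  ⇒  (1, 0)

rank = 2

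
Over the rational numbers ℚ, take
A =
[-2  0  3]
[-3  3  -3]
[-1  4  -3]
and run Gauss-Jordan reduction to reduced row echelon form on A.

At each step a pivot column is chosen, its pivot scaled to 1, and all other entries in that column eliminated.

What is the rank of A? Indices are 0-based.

step 1: normalize row 0 (÷-2) = (1, 0, -3/2)
  row 1: subtract -3×row0 = (0, 3, -15/2)
  row 2: subtract -1×row0 = (0, 4, -9/2)
step 2: normalize row 1 (÷3) = (0, 1, -5/2)
  row 2: subtract 4×row1 = (0, 0, 11/2)
step 3: normalize row 2 (÷11/2) = (0, 0, 1)
  row 0: subtract -3/2×row2 = (1, 0, 0)
  row 1: subtract -5/2×row2 = (0, 1, 0)

rank = 3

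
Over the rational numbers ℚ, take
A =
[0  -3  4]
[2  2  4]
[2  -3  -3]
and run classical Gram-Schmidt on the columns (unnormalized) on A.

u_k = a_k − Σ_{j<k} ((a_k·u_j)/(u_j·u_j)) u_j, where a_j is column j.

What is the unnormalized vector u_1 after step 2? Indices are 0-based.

Step 1: u_0 = a_0 = (0, 2, 2).
Step 2: u_1 = a_1 − (-1/4)·u_0 = (-3, 5/2, -5/2).

u_1 = (-3, 5/2, -5/2)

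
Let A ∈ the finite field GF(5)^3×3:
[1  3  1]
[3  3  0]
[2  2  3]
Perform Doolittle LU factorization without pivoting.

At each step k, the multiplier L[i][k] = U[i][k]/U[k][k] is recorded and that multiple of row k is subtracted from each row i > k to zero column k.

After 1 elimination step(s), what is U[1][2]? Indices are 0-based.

[col 0] pivot 1
  R1 -= 3*R0 → (0, 4, 2)  (L[1][0] := 3)
  R2 -= 2*R0 → (0, 1, 1)  (L[2][0] := 2)

U[1][2] = 2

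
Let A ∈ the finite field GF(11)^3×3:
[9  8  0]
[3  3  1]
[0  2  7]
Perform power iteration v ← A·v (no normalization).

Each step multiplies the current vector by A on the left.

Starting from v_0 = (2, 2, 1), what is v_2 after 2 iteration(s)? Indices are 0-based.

v_0 = (2, 2, 1).
v_1 = A·v_0 = (1, 2, 0).
v_2 = A·v_1 = (3, 9, 4).

v_2 = (3, 9, 4)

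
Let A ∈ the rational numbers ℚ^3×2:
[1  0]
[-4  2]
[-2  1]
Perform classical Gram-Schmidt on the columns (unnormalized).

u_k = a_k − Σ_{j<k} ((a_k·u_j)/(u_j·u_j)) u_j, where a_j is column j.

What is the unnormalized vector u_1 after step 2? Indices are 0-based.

u_1 = (10/21, 2/21, 1/21)

Step 1: u_0 = a_0 = (1, -4, -2).
Step 2: u_1 = a_1 − (-10/21)·u_0 = (10/21, 2/21, 1/21).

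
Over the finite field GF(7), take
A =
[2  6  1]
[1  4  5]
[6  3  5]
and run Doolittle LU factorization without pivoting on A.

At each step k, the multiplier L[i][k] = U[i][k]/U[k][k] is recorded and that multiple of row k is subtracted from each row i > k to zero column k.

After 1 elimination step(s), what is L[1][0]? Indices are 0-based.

k=0: U[0][0]=2
  eliminate (1,0): mult=4, new row 1: (0, 1, 1); set L[1][0]=4
  eliminate (2,0): mult=3, new row 2: (0, 6, 2); set L[2][0]=3

L[1][0] = 4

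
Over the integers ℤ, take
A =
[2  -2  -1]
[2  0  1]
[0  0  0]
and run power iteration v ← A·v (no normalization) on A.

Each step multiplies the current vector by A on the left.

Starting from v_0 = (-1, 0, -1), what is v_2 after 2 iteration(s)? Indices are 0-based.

v_2 = (4, -2, 0)

v_0 = (-1, 0, -1).
v_1 = A·v_0 = (-1, -3, 0).
v_2 = A·v_1 = (4, -2, 0).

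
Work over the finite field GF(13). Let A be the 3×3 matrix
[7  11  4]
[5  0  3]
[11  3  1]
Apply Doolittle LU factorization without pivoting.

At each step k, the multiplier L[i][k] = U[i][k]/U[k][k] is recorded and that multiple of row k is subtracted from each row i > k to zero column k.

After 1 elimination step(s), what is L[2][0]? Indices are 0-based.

k=0: U[0][0]=7
  eliminate (1,0): mult=10, new row 1: (0, 7, 2); set L[1][0]=10
  eliminate (2,0): mult=9, new row 2: (0, 8, 4); set L[2][0]=9

L[2][0] = 9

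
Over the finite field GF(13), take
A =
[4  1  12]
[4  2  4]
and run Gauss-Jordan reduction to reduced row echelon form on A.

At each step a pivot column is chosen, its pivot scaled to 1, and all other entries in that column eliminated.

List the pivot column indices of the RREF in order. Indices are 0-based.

pivot columns: 0, 1

step 1: normalize row 0 (÷4) = (1, 10, 3)
  row 1: subtract 4×row0 = (0, 1, 5)
step 2: normalize row 1 (÷1) = (0, 1, 5)
  row 0: subtract 10×row1 = (1, 0, 5)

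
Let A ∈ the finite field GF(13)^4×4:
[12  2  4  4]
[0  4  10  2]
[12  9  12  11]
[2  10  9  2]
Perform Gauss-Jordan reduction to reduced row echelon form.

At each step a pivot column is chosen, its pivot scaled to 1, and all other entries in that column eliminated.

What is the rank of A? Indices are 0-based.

rank = 4

pivot(0,0)=12: scale R0 → (1, 11, 9, 9)
  clear (2,0): R2 −= (12)R0 → (0, 7, 8, 7)
  clear (3,0): R3 −= (2)R0 → (0, 1, 4, 10)
pivot(1,1)=4: scale R1 → (0, 1, 9, 7)
  clear (0,1): R0 −= (11)R1 → (1, 0, 1, 10)
  clear (2,1): R2 −= (7)R1 → (0, 0, 10, 10)
  clear (3,1): R3 −= (1)R1 → (0, 0, 8, 3)
pivot(2,2)=10: scale R2 → (0, 0, 1, 1)
  clear (0,2): R0 −= (1)R2 → (1, 0, 0, 9)
  clear (1,2): R1 −= (9)R2 → (0, 1, 0, 11)
  clear (3,2): R3 −= (8)R2 → (0, 0, 0, 8)
pivot(3,3)=8: scale R3 → (0, 0, 0, 1)
  clear (0,3): R0 −= (9)R3 → (1, 0, 0, 0)
  clear (1,3): R1 −= (11)R3 → (0, 1, 0, 0)
  clear (2,3): R2 −= (1)R3 → (0, 0, 1, 0)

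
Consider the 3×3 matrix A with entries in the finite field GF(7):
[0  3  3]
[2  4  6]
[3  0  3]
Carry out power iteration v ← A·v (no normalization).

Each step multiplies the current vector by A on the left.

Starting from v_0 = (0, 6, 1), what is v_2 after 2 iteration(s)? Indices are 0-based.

v_2 = (1, 5, 2)

v_0 = (0, 6, 1).
v_1 = A·v_0 = (0, 2, 3).
v_2 = A·v_1 = (1, 5, 2).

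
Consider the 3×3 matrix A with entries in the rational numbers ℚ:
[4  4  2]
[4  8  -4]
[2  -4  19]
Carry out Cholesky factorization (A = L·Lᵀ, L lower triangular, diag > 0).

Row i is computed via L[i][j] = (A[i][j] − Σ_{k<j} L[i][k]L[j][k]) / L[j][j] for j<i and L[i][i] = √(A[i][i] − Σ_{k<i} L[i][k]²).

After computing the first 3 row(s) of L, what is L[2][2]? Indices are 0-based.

Step 1: L[0][0] = √(4) = 2.
  L[1][0] = (4) / L[0][0] = 2.
Step 2: L[1][1] = √(4) = 2.
  L[2][0] = (2) / L[0][0] = 1.
  L[2][1] = (-6) / L[1][1] = -3.
Step 3: L[2][2] = √(9) = 3.

L[2][2] = 3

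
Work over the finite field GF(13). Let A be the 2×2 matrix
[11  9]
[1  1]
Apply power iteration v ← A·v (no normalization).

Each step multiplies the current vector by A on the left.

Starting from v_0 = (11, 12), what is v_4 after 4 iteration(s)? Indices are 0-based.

v_0 = (11, 12).
v_1 = A·v_0 = (8, 10).
v_2 = A·v_1 = (9, 5).
v_3 = A·v_2 = (1, 1).
v_4 = A·v_3 = (7, 2).

v_4 = (7, 2)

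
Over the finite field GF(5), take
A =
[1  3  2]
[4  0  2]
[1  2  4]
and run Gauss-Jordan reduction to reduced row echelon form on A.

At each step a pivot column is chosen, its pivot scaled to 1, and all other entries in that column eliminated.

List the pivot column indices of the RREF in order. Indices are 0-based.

pivot columns: 0, 1

pivot(0,0)=1: scale R0 → (1, 3, 2)
  clear (1,0): R1 −= (4)R0 → (0, 3, 4)
  clear (2,0): R2 −= (1)R0 → (0, 4, 2)
pivot(1,1)=3: scale R1 → (0, 1, 3)
  clear (0,1): R0 −= (3)R1 → (1, 0, 3)
  clear (2,1): R2 −= (4)R1 → (0, 0, 0)
col 2: no nonzero at/below row 2; advance.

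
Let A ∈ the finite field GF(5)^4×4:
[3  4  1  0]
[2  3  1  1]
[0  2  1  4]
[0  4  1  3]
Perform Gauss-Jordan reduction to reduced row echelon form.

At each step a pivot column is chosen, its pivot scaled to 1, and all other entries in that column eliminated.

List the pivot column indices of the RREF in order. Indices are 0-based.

pivot columns: 0, 1, 2, 3

step 1: normalize row 0 (÷3) = (1, 3, 2, 0)
  row 1: subtract 2×row0 = (0, 2, 2, 1)
step 2: normalize row 1 (÷2) = (0, 1, 1, 3)
  row 0: subtract 3×row1 = (1, 0, 4, 1)
  row 2: subtract 2×row1 = (0, 0, 4, 3)
  row 3: subtract 4×row1 = (0, 0, 2, 1)
step 3: normalize row 2 (÷4) = (0, 0, 1, 2)
  row 0: subtract 4×row2 = (1, 0, 0, 3)
  row 1: subtract 1×row2 = (0, 1, 0, 1)
  row 3: subtract 2×row2 = (0, 0, 0, 2)
step 4: normalize row 3 (÷2) = (0, 0, 0, 1)
  row 0: subtract 3×row3 = (1, 0, 0, 0)
  row 1: subtract 1×row3 = (0, 1, 0, 0)
  row 2: subtract 2×row3 = (0, 0, 1, 0)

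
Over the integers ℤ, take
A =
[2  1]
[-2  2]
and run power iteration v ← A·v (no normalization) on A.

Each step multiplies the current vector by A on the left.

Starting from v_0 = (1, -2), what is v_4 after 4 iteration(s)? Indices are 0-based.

v_4 = (-60, 24)

v_0 = (1, -2).
v_1 = A·v_0 = (0, -6).
v_2 = A·v_1 = (-6, -12).
v_3 = A·v_2 = (-24, -12).
v_4 = A·v_3 = (-60, 24).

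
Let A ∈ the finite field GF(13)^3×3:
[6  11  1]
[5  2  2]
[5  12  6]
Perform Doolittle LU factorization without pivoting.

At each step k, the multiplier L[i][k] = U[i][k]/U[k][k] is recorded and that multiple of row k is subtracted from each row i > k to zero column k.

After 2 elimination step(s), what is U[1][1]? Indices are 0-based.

Step 1: pivot at (0,0) is 6.
  row1 ← row1 − (3)·row0  ⇒  L[1][0]=3, U row1=(0, 8, 12)
  row2 ← row2 − (3)·row0  ⇒  L[2][0]=3, U row2=(0, 5, 3)
Step 2: pivot at (1,1) is 8.
  row2 ← row2 − (12)·row1  ⇒  L[2][1]=12, U row2=(0, 0, 2)

U[1][1] = 8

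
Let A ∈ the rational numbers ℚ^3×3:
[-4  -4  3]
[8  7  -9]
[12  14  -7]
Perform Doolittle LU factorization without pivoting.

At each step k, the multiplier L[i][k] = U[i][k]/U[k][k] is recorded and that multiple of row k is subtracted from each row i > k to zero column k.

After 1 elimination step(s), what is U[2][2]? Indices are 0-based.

[col 0] pivot -4
  R1 -= -2*R0 → (0, -1, -3)  (L[1][0] := -2)
  R2 -= -3*R0 → (0, 2, 2)  (L[2][0] := -3)

U[2][2] = 2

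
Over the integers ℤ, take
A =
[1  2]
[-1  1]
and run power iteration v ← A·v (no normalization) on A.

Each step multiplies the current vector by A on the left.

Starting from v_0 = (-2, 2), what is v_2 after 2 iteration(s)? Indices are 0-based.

v_2 = (10, 2)

v_0 = (-2, 2).
v_1 = A·v_0 = (2, 4).
v_2 = A·v_1 = (10, 2).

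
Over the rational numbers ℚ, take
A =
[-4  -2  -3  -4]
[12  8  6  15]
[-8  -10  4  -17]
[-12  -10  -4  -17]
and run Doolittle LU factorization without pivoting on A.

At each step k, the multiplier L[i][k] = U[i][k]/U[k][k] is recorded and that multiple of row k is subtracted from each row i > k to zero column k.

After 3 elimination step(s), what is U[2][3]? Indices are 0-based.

Step 1: pivot at (0,0) is -4.
  row1 ← row1 − (-3)·row0  ⇒  L[1][0]=-3, U row1=(0, 2, -3, 3)
  row2 ← row2 − (2)·row0  ⇒  L[2][0]=2, U row2=(0, -6, 10, -9)
  row3 ← row3 − (3)·row0  ⇒  L[3][0]=3, U row3=(0, -4, 5, -5)
Step 2: pivot at (1,1) is 2.
  row2 ← row2 − (-3)·row1  ⇒  L[2][1]=-3, U row2=(0, 0, 1, 0)
  row3 ← row3 − (-2)·row1  ⇒  L[3][1]=-2, U row3=(0, 0, -1, 1)
Step 3: pivot at (2,2) is 1.
  row3 ← row3 − (-1)·row2  ⇒  L[3][2]=-1, U row3=(0, 0, 0, 1)

U[2][3] = 0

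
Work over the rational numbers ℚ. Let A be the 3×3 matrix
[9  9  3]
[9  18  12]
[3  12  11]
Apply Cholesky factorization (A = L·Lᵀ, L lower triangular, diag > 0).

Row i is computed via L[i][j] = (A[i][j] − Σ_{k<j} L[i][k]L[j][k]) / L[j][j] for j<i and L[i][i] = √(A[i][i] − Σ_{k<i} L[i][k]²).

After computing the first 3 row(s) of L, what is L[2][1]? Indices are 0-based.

Step 1: L[0][0] = √(9) = 3.
  L[1][0] = (9) / L[0][0] = 3.
Step 2: L[1][1] = √(9) = 3.
  L[2][0] = (3) / L[0][0] = 1.
  L[2][1] = (9) / L[1][1] = 3.
Step 3: L[2][2] = √(1) = 1.

L[2][1] = 3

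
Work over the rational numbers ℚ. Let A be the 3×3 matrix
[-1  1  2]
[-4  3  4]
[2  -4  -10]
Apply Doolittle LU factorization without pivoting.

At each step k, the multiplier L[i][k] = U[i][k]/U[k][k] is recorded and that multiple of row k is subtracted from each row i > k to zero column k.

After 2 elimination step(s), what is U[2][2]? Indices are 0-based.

Step 1: pivot at (0,0) is -1.
  row1 ← row1 − (4)·row0  ⇒  L[1][0]=4, U row1=(0, -1, -4)
  row2 ← row2 − (-2)·row0  ⇒  L[2][0]=-2, U row2=(0, -2, -6)
Step 2: pivot at (1,1) is -1.
  row2 ← row2 − (2)·row1  ⇒  L[2][1]=2, U row2=(0, 0, 2)

U[2][2] = 2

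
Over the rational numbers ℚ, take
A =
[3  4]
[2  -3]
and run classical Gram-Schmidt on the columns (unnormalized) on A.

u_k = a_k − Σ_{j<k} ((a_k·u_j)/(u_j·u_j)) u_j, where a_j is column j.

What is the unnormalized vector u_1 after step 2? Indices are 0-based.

Step 1: u_0 = a_0 = (3, 2).
Step 2: u_1 = a_1 − (6/13)·u_0 = (34/13, -51/13).

u_1 = (34/13, -51/13)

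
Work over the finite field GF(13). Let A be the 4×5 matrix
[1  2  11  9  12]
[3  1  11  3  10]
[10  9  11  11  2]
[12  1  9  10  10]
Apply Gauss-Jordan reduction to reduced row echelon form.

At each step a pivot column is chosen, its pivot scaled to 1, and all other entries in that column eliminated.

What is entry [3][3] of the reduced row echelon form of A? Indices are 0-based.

M[3][3] = 0

[1] R0 /= 1  ⇒  (1, 2, 11, 9, 12)
     R1 -= 3·R0  ⇒  (0, 8, 4, 2, 0)
     R2 -= 10·R0  ⇒  (0, 2, 5, 12, 12)
     R3 -= 12·R0  ⇒  (0, 3, 7, 6, 9)
[2] R1 /= 8  ⇒  (0, 1, 7, 10, 0)
     R0 -= 2·R1  ⇒  (1, 0, 10, 2, 12)
     R2 -= 2·R1  ⇒  (0, 0, 4, 5, 12)
     R3 -= 3·R1  ⇒  (0, 0, 12, 2, 9)
[3] R2 /= 4  ⇒  (0, 0, 1, 11, 3)
     R0 -= 10·R2  ⇒  (1, 0, 0, 9, 8)
     R1 -= 7·R2  ⇒  (0, 1, 0, 11, 5)
     R3 -= 12·R2  ⇒  (0, 0, 0, 0, 12)
column 3 empty below row 3
[4] R3 /= 12  ⇒  (0, 0, 0, 0, 1)
     R0 -= 8·R3  ⇒  (1, 0, 0, 9, 0)
     R1 -= 5·R3  ⇒  (0, 1, 0, 11, 0)
     R2 -= 3·R3  ⇒  (0, 0, 1, 11, 0)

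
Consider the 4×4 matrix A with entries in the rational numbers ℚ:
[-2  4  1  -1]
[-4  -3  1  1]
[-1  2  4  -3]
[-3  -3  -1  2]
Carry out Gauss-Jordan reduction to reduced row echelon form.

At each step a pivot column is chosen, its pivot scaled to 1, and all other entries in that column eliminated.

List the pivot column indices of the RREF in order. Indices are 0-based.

[1] R0 /= -2  ⇒  (1, -2, -1/2, 1/2)
     R1 -= -4·R0  ⇒  (0, -11, -1, 3)
     R2 -= -1·R0  ⇒  (0, 0, 7/2, -5/2)
     R3 -= -3·R0  ⇒  (0, -9, -5/2, 7/2)
[2] R1 /= -11  ⇒  (0, 1, 1/11, -3/11)
     R0 -= -2·R1  ⇒  (1, 0, -7/22, -1/22)
     R3 -= -9·R1  ⇒  (0, 0, -37/22, 23/22)
[3] R2 /= 7/2  ⇒  (0, 0, 1, -5/7)
     R0 -= -7/22·R2  ⇒  (1, 0, 0, -3/11)
     R1 -= 1/11·R2  ⇒  (0, 1, 0, -16/77)
     R3 -= -37/22·R2  ⇒  (0, 0, 0, -12/77)
[4] R3 /= -12/77  ⇒  (0, 0, 0, 1)
     R0 -= -3/11·R3  ⇒  (1, 0, 0, 0)
     R1 -= -16/77·R3  ⇒  (0, 1, 0, 0)
     R2 -= -5/7·R3  ⇒  (0, 0, 1, 0)

pivot columns: 0, 1, 2, 3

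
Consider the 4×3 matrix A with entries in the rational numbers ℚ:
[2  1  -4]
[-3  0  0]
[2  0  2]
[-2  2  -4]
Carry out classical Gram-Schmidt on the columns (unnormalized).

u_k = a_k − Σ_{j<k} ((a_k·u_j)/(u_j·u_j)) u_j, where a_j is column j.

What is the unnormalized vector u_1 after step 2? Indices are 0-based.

u_1 = (25/21, -2/7, 4/21, 38/21)

Step 1: u_0 = a_0 = (2, -3, 2, -2).
Step 2: u_1 = a_1 − (-2/21)·u_0 = (25/21, -2/7, 4/21, 38/21).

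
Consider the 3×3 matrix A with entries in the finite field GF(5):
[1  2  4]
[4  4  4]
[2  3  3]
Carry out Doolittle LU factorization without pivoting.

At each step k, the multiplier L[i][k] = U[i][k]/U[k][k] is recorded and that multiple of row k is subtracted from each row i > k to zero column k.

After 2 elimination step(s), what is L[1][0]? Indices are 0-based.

L[1][0] = 4

[col 0] pivot 1
  R1 -= 4*R0 → (0, 1, 3)  (L[1][0] := 4)
  R2 -= 2*R0 → (0, 4, 0)  (L[2][0] := 2)
[col 1] pivot 1
  R2 -= 4*R1 → (0, 0, 3)  (L[2][1] := 4)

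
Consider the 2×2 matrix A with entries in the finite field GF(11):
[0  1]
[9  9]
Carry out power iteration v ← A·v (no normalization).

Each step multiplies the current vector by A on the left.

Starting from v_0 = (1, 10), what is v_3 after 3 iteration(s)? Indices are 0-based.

v_0 = (1, 10).
v_1 = A·v_0 = (10, 0).
v_2 = A·v_1 = (0, 2).
v_3 = A·v_2 = (2, 7).

v_3 = (2, 7)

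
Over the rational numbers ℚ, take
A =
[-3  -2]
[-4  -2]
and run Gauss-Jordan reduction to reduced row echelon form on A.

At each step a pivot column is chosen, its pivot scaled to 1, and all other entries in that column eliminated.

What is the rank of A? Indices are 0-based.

[1] R0 /= -3  ⇒  (1, 2/3)
     R1 -= -4·R0  ⇒  (0, 2/3)
[2] R1 /= 2/3  ⇒  (0, 1)
     R0 -= 2/3·R1  ⇒  (1, 0)

rank = 2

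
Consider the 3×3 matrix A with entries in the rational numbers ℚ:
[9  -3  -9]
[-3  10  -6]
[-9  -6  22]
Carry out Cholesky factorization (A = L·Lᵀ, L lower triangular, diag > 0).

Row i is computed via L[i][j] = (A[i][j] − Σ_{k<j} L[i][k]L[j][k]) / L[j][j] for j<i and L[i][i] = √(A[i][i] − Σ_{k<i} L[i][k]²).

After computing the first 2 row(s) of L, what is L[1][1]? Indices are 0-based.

L[1][1] = 3

Step 1: L[0][0] = √(9) = 3.
  L[1][0] = (-3) / L[0][0] = -1.
Step 2: L[1][1] = √(9) = 3.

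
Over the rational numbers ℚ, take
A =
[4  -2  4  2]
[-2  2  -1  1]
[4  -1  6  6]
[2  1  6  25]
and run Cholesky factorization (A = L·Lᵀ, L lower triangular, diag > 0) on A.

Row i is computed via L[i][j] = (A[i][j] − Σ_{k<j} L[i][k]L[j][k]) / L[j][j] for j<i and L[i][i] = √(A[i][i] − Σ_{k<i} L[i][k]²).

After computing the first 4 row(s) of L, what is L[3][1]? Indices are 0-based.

Step 1: L[0][0] = √(4) = 2.
  L[1][0] = (-2) / L[0][0] = -1.
Step 2: L[1][1] = √(1) = 1.
  L[2][0] = (4) / L[0][0] = 2.
  L[2][1] = (1) / L[1][1] = 1.
Step 3: L[2][2] = √(1) = 1.
  L[3][0] = (2) / L[0][0] = 1.
  L[3][1] = (2) / L[1][1] = 2.
  L[3][2] = (2) / L[2][2] = 2.
Step 4: L[3][3] = √(16) = 4.

L[3][1] = 2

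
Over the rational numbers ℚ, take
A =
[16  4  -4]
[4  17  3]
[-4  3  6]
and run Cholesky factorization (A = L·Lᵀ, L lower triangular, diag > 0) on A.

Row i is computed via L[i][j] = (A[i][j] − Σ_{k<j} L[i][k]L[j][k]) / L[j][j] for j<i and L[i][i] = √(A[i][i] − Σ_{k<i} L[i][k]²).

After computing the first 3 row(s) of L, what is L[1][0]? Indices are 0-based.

L[1][0] = 1

Step 1: L[0][0] = √(16) = 4.
  L[1][0] = (4) / L[0][0] = 1.
Step 2: L[1][1] = √(16) = 4.
  L[2][0] = (-4) / L[0][0] = -1.
  L[2][1] = (4) / L[1][1] = 1.
Step 3: L[2][2] = √(4) = 2.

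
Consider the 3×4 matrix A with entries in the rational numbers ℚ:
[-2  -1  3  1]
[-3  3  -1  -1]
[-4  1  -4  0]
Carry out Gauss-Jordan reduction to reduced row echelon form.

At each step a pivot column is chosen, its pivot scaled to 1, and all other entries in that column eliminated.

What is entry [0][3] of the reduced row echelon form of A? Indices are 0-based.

M[0][3] = -10/57

step 1: normalize row 0 (÷-2) = (1, 1/2, -3/2, -1/2)
  row 1: subtract -3×row0 = (0, 9/2, -11/2, -5/2)
  row 2: subtract -4×row0 = (0, 3, -10, -2)
step 2: normalize row 1 (÷9/2) = (0, 1, -11/9, -5/9)
  row 0: subtract 1/2×row1 = (1, 0, -8/9, -2/9)
  row 2: subtract 3×row1 = (0, 0, -19/3, -1/3)
step 3: normalize row 2 (÷-19/3) = (0, 0, 1, 1/19)
  row 0: subtract -8/9×row2 = (1, 0, 0, -10/57)
  row 1: subtract -11/9×row2 = (0, 1, 0, -28/57)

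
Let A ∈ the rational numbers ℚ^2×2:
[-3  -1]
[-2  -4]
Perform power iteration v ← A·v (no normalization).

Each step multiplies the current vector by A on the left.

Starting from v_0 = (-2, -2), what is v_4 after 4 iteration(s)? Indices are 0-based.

v_4 = (-844, -1656)

v_0 = (-2, -2).
v_1 = A·v_0 = (8, 12).
v_2 = A·v_1 = (-36, -64).
v_3 = A·v_2 = (172, 328).
v_4 = A·v_3 = (-844, -1656).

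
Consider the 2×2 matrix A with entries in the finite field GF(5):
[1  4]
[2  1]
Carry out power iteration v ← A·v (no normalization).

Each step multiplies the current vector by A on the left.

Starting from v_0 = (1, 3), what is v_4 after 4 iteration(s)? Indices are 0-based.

v_0 = (1, 3).
v_1 = A·v_0 = (3, 0).
v_2 = A·v_1 = (3, 1).
v_3 = A·v_2 = (2, 2).
v_4 = A·v_3 = (0, 1).

v_4 = (0, 1)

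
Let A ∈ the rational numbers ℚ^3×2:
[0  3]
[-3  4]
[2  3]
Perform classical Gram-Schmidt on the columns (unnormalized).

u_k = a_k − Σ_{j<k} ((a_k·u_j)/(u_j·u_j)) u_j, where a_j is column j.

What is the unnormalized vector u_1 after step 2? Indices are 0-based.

Step 1: u_0 = a_0 = (0, -3, 2).
Step 2: u_1 = a_1 − (-6/13)·u_0 = (3, 34/13, 51/13).

u_1 = (3, 34/13, 51/13)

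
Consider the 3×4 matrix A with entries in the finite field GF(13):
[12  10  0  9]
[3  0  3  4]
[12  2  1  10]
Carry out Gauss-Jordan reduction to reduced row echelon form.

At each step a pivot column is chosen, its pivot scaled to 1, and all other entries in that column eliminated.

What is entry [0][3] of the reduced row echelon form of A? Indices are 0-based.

step 1: normalize row 0 (÷12) = (1, 3, 0, 4)
  row 1: subtract 3×row0 = (0, 4, 3, 5)
  row 2: subtract 12×row0 = (0, 5, 1, 1)
step 2: normalize row 1 (÷4) = (0, 1, 4, 11)
  row 0: subtract 3×row1 = (1, 0, 1, 10)
  row 2: subtract 5×row1 = (0, 0, 7, 11)
step 3: normalize row 2 (÷7) = (0, 0, 1, 9)
  row 0: subtract 1×row2 = (1, 0, 0, 1)
  row 1: subtract 4×row2 = (0, 1, 0, 1)

M[0][3] = 1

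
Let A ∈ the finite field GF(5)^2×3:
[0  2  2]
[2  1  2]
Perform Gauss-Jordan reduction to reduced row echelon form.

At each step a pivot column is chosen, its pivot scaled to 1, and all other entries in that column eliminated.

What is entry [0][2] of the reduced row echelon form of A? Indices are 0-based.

M[0][2] = 3

[1] R0 <-> R1
[1] R0 /= 2  ⇒  (1, 3, 1)
[2] R1 /= 2  ⇒  (0, 1, 1)
     R0 -= 3·R1  ⇒  (1, 0, 3)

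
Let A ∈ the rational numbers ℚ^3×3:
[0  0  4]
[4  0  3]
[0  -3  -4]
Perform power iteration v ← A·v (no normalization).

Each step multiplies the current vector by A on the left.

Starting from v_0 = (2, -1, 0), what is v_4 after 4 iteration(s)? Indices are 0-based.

v_4 = (468, -225, -288)

v_0 = (2, -1, 0).
v_1 = A·v_0 = (0, 8, 3).
v_2 = A·v_1 = (12, 9, -36).
v_3 = A·v_2 = (-144, -60, 117).
v_4 = A·v_3 = (468, -225, -288).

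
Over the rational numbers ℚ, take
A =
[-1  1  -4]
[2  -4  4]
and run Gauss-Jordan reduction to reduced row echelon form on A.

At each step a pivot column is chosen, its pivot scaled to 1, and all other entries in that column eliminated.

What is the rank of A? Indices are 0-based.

step 1: normalize row 0 (÷-1) = (1, -1, 4)
  row 1: subtract 2×row0 = (0, -2, -4)
step 2: normalize row 1 (÷-2) = (0, 1, 2)
  row 0: subtract -1×row1 = (1, 0, 6)

rank = 2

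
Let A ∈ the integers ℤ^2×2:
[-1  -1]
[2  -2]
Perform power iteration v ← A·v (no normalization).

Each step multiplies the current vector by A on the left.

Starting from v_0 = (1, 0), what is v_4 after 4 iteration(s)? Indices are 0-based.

v_0 = (1, 0).
v_1 = A·v_0 = (-1, 2).
v_2 = A·v_1 = (-1, -6).
v_3 = A·v_2 = (7, 10).
v_4 = A·v_3 = (-17, -6).

v_4 = (-17, -6)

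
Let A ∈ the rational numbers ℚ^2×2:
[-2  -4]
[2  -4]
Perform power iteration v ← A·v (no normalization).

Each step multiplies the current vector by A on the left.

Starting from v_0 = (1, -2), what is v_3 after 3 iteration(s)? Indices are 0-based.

v_3 = (216, 8)

v_0 = (1, -2).
v_1 = A·v_0 = (6, 10).
v_2 = A·v_1 = (-52, -28).
v_3 = A·v_2 = (216, 8).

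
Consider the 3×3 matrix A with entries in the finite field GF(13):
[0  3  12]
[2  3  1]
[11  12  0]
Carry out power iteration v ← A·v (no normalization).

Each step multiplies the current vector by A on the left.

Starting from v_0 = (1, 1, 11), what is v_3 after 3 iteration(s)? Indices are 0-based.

v_3 = (9, 7, 12)

v_0 = (1, 1, 11).
v_1 = A·v_0 = (5, 3, 10).
v_2 = A·v_1 = (12, 3, 0).
v_3 = A·v_2 = (9, 7, 12).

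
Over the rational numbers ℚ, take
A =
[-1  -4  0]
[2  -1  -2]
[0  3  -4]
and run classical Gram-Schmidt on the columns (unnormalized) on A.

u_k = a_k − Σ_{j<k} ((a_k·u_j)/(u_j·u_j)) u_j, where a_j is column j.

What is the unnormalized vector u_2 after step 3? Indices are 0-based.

Step 1: u_0 = a_0 = (-1, 2, 0).
Step 2: u_1 = a_1 − (2/5)·u_0 = (-18/5, -9/5, 3).
Step 3: u_2 = a_2 − (-4/5)·u_0 − (-1/3)·u_1 = (-2, -1, -3).

u_2 = (-2, -1, -3)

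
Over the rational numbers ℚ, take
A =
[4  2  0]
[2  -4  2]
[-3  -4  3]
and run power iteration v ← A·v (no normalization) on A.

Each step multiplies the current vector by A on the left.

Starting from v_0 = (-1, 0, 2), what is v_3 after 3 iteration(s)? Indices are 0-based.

v_3 = (-44, 30, 121)

v_0 = (-1, 0, 2).
v_1 = A·v_0 = (-4, 2, 9).
v_2 = A·v_1 = (-12, 2, 31).
v_3 = A·v_2 = (-44, 30, 121).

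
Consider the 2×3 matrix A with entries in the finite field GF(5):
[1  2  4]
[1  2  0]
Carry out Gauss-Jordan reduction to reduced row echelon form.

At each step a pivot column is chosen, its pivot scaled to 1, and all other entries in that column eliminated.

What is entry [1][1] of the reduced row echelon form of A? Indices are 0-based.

M[1][1] = 0

pivot(0,0)=1: scale R0 → (1, 2, 4)
  clear (1,0): R1 −= (1)R0 → (0, 0, 1)
col 1: no nonzero at/below row 1; advance.
pivot(1,2)=1: scale R1 → (0, 0, 1)
  clear (0,2): R0 −= (4)R1 → (1, 2, 0)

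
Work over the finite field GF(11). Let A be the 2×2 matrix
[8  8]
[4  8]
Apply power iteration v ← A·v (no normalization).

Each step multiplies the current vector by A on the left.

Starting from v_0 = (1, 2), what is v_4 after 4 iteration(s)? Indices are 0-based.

v_4 = (10, 2)

v_0 = (1, 2).
v_1 = A·v_0 = (2, 9).
v_2 = A·v_1 = (0, 3).
v_3 = A·v_2 = (2, 2).
v_4 = A·v_3 = (10, 2).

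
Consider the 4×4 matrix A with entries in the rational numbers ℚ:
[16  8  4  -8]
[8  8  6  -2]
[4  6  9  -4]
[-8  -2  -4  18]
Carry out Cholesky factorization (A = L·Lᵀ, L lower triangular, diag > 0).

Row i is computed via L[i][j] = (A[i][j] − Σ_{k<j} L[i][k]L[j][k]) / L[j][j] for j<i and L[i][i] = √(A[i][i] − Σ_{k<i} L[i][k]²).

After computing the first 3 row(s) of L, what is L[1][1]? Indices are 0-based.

Step 1: L[0][0] = √(16) = 4.
  L[1][0] = (8) / L[0][0] = 2.
Step 2: L[1][1] = √(4) = 2.
  L[2][0] = (4) / L[0][0] = 1.
  L[2][1] = (4) / L[1][1] = 2.
Step 3: L[2][2] = √(4) = 2.

L[1][1] = 2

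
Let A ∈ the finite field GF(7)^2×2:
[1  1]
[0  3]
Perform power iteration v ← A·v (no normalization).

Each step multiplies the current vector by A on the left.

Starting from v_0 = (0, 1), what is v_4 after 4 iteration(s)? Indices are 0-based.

v_0 = (0, 1).
v_1 = A·v_0 = (1, 3).
v_2 = A·v_1 = (4, 2).
v_3 = A·v_2 = (6, 6).
v_4 = A·v_3 = (5, 4).

v_4 = (5, 4)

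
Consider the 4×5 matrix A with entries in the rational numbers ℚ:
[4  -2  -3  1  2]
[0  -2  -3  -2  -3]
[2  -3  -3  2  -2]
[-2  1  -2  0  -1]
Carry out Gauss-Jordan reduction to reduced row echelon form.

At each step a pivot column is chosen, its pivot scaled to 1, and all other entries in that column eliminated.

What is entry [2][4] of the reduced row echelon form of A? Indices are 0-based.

step 1: normalize row 0 (÷4) = (1, -1/2, -3/4, 1/4, 1/2)
  row 2: subtract 2×row0 = (0, -2, -3/2, 3/2, -3)
  row 3: subtract -2×row0 = (0, 0, -7/2, 1/2, 0)
step 2: normalize row 1 (÷-2) = (0, 1, 3/2, 1, 3/2)
  row 0: subtract -1/2×row1 = (1, 0, 0, 3/4, 5/4)
  row 2: subtract -2×row1 = (0, 0, 3/2, 7/2, 0)
step 3: normalize row 2 (÷3/2) = (0, 0, 1, 7/3, 0)
  row 1: subtract 3/2×row2 = (0, 1, 0, -5/2, 3/2)
  row 3: subtract -7/2×row2 = (0, 0, 0, 26/3, 0)
step 4: normalize row 3 (÷26/3) = (0, 0, 0, 1, 0)
  row 0: subtract 3/4×row3 = (1, 0, 0, 0, 5/4)
  row 1: subtract -5/2×row3 = (0, 1, 0, 0, 3/2)
  row 2: subtract 7/3×row3 = (0, 0, 1, 0, 0)

M[2][4] = 0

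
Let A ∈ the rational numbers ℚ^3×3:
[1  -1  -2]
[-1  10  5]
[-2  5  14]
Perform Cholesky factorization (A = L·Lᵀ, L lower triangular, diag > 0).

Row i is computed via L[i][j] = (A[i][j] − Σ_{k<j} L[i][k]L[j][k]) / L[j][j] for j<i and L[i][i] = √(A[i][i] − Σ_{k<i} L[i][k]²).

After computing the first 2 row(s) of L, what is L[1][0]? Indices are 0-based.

Step 1: L[0][0] = √(1) = 1.
  L[1][0] = (-1) / L[0][0] = -1.
Step 2: L[1][1] = √(9) = 3.

L[1][0] = -1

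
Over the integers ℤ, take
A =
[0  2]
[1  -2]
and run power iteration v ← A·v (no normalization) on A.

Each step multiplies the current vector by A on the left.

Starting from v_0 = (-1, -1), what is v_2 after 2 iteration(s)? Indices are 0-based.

v_2 = (2, -4)

v_0 = (-1, -1).
v_1 = A·v_0 = (-2, 1).
v_2 = A·v_1 = (2, -4).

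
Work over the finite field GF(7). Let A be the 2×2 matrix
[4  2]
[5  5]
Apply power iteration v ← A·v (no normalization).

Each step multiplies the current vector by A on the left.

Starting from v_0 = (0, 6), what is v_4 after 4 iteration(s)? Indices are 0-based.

v_4 = (1, 2)

v_0 = (0, 6).
v_1 = A·v_0 = (5, 2).
v_2 = A·v_1 = (3, 0).
v_3 = A·v_2 = (5, 1).
v_4 = A·v_3 = (1, 2).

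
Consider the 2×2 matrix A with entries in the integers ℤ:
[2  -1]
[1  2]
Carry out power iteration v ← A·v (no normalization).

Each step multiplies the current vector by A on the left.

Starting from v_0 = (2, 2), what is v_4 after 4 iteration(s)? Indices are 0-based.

v_4 = (-62, 34)

v_0 = (2, 2).
v_1 = A·v_0 = (2, 6).
v_2 = A·v_1 = (-2, 14).
v_3 = A·v_2 = (-18, 26).
v_4 = A·v_3 = (-62, 34).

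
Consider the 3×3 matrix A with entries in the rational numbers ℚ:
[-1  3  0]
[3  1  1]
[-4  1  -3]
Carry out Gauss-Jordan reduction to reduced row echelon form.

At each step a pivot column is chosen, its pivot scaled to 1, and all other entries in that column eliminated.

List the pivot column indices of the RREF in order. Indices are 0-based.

pivot(0,0)=-1: scale R0 → (1, -3, 0)
  clear (1,0): R1 −= (3)R0 → (0, 10, 1)
  clear (2,0): R2 −= (-4)R0 → (0, -11, -3)
pivot(1,1)=10: scale R1 → (0, 1, 1/10)
  clear (0,1): R0 −= (-3)R1 → (1, 0, 3/10)
  clear (2,1): R2 −= (-11)R1 → (0, 0, -19/10)
pivot(2,2)=-19/10: scale R2 → (0, 0, 1)
  clear (0,2): R0 −= (3/10)R2 → (1, 0, 0)
  clear (1,2): R1 −= (1/10)R2 → (0, 1, 0)

pivot columns: 0, 1, 2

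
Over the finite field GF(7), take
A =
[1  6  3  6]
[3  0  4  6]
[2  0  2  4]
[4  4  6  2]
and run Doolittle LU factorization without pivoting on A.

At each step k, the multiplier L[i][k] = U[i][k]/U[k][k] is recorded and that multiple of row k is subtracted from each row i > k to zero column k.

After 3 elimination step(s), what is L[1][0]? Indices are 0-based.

L[1][0] = 3

[col 0] pivot 1
  R1 -= 3*R0 → (0, 3, 2, 2)  (L[1][0] := 3)
  R2 -= 2*R0 → (0, 2, 3, 6)  (L[2][0] := 2)
  R3 -= 4*R0 → (0, 1, 1, 6)  (L[3][0] := 4)
[col 1] pivot 3
  R2 -= 3*R1 → (0, 0, 4, 0)  (L[2][1] := 3)
  R3 -= 5*R1 → (0, 0, 5, 3)  (L[3][1] := 5)
[col 2] pivot 4
  R3 -= 3*R2 → (0, 0, 0, 3)  (L[3][2] := 3)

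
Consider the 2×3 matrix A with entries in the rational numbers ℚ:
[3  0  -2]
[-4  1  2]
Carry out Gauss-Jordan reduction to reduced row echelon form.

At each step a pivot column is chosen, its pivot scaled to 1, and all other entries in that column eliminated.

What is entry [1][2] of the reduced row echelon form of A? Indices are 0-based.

pivot(0,0)=3: scale R0 → (1, 0, -2/3)
  clear (1,0): R1 −= (-4)R0 → (0, 1, -2/3)
pivot(1,1)=1: scale R1 → (0, 1, -2/3)

M[1][2] = -2/3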